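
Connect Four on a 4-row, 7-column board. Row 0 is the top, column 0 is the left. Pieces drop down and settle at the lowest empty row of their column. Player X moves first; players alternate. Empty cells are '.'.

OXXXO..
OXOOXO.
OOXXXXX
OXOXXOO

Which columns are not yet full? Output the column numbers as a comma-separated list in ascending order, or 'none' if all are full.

col 0: top cell = 'O' → FULL
col 1: top cell = 'X' → FULL
col 2: top cell = 'X' → FULL
col 3: top cell = 'X' → FULL
col 4: top cell = 'O' → FULL
col 5: top cell = '.' → open
col 6: top cell = '.' → open

Answer: 5,6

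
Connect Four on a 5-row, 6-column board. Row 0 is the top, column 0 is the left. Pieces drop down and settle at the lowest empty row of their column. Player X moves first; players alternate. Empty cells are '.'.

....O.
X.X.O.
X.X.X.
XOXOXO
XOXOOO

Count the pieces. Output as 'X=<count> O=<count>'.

X=10 O=9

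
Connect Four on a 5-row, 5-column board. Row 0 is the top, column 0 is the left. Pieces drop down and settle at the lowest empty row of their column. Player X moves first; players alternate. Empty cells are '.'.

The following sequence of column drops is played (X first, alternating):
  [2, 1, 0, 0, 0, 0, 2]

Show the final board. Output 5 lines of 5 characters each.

Answer: .....
O....
X....
O.X..
XOX..

Derivation:
Move 1: X drops in col 2, lands at row 4
Move 2: O drops in col 1, lands at row 4
Move 3: X drops in col 0, lands at row 4
Move 4: O drops in col 0, lands at row 3
Move 5: X drops in col 0, lands at row 2
Move 6: O drops in col 0, lands at row 1
Move 7: X drops in col 2, lands at row 3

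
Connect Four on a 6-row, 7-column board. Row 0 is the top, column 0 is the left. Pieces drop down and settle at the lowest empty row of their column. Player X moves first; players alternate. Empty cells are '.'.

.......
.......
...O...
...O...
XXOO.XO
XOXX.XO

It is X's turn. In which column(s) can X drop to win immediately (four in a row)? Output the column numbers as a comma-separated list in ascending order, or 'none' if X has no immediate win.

col 0: drop X → no win
col 1: drop X → no win
col 2: drop X → no win
col 3: drop X → no win
col 4: drop X → WIN!
col 5: drop X → no win
col 6: drop X → no win

Answer: 4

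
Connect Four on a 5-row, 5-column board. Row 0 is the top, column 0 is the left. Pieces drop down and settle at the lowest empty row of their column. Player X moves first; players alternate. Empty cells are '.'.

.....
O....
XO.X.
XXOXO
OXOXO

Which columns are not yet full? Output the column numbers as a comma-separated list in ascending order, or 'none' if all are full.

col 0: top cell = '.' → open
col 1: top cell = '.' → open
col 2: top cell = '.' → open
col 3: top cell = '.' → open
col 4: top cell = '.' → open

Answer: 0,1,2,3,4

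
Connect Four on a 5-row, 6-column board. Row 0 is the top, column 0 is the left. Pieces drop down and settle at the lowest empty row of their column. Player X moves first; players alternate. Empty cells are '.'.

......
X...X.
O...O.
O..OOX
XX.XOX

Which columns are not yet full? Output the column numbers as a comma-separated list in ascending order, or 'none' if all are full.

Answer: 0,1,2,3,4,5

Derivation:
col 0: top cell = '.' → open
col 1: top cell = '.' → open
col 2: top cell = '.' → open
col 3: top cell = '.' → open
col 4: top cell = '.' → open
col 5: top cell = '.' → open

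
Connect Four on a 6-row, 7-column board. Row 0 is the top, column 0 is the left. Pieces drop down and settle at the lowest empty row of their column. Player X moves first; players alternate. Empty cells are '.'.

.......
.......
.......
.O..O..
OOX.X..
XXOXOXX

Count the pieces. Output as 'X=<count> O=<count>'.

X=7 O=6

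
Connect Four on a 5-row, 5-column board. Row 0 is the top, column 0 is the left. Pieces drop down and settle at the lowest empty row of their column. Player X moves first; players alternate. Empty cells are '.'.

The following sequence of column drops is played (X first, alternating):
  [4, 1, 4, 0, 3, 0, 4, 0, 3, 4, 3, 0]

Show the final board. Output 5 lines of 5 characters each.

Answer: .....
O...O
O..XX
O..XX
OO.XX

Derivation:
Move 1: X drops in col 4, lands at row 4
Move 2: O drops in col 1, lands at row 4
Move 3: X drops in col 4, lands at row 3
Move 4: O drops in col 0, lands at row 4
Move 5: X drops in col 3, lands at row 4
Move 6: O drops in col 0, lands at row 3
Move 7: X drops in col 4, lands at row 2
Move 8: O drops in col 0, lands at row 2
Move 9: X drops in col 3, lands at row 3
Move 10: O drops in col 4, lands at row 1
Move 11: X drops in col 3, lands at row 2
Move 12: O drops in col 0, lands at row 1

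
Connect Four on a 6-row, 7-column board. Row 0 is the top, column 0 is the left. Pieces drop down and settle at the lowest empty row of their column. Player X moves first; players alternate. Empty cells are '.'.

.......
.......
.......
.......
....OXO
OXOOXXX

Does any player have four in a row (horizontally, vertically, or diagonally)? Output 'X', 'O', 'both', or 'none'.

none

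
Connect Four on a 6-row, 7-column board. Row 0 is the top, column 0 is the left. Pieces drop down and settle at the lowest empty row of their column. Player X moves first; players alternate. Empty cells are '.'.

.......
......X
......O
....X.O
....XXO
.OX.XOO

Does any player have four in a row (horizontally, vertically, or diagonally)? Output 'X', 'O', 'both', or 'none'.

O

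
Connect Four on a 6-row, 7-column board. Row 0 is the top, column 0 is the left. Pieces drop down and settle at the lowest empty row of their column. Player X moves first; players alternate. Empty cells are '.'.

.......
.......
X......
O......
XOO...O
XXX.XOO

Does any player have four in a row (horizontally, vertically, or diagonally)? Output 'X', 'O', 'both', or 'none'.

none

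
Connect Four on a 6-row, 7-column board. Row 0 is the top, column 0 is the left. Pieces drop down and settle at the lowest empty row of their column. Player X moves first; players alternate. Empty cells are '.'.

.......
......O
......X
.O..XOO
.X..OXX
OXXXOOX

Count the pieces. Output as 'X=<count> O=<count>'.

X=9 O=8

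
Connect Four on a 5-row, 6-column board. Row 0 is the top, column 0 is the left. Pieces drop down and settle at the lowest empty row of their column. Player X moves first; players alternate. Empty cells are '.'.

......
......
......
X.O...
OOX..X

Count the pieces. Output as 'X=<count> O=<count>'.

X=3 O=3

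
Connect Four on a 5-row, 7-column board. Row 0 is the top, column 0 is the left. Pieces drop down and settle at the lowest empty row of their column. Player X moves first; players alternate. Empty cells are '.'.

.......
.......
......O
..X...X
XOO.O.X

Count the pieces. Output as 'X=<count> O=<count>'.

X=4 O=4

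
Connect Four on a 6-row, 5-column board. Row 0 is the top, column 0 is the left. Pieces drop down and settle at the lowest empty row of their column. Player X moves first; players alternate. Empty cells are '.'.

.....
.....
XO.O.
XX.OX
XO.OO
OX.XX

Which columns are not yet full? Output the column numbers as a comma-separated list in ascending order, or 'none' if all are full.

col 0: top cell = '.' → open
col 1: top cell = '.' → open
col 2: top cell = '.' → open
col 3: top cell = '.' → open
col 4: top cell = '.' → open

Answer: 0,1,2,3,4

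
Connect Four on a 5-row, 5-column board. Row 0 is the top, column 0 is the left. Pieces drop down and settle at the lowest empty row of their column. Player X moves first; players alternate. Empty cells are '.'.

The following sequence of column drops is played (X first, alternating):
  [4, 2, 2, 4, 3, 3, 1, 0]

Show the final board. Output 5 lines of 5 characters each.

Move 1: X drops in col 4, lands at row 4
Move 2: O drops in col 2, lands at row 4
Move 3: X drops in col 2, lands at row 3
Move 4: O drops in col 4, lands at row 3
Move 5: X drops in col 3, lands at row 4
Move 6: O drops in col 3, lands at row 3
Move 7: X drops in col 1, lands at row 4
Move 8: O drops in col 0, lands at row 4

Answer: .....
.....
.....
..XOO
OXOXX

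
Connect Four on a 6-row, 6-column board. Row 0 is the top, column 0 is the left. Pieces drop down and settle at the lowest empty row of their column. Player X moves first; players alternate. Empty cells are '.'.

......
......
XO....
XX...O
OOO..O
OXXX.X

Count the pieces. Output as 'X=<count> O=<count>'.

X=7 O=7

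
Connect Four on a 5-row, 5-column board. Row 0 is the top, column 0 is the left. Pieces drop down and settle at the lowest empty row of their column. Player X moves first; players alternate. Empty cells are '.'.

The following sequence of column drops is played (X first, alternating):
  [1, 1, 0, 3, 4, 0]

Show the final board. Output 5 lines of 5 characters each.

Answer: .....
.....
.....
OO...
XX.OX

Derivation:
Move 1: X drops in col 1, lands at row 4
Move 2: O drops in col 1, lands at row 3
Move 3: X drops in col 0, lands at row 4
Move 4: O drops in col 3, lands at row 4
Move 5: X drops in col 4, lands at row 4
Move 6: O drops in col 0, lands at row 3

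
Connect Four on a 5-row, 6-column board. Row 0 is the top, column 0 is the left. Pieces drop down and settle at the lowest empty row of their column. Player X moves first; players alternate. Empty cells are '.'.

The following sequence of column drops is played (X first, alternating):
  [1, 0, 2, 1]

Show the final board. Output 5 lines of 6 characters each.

Move 1: X drops in col 1, lands at row 4
Move 2: O drops in col 0, lands at row 4
Move 3: X drops in col 2, lands at row 4
Move 4: O drops in col 1, lands at row 3

Answer: ......
......
......
.O....
OXX...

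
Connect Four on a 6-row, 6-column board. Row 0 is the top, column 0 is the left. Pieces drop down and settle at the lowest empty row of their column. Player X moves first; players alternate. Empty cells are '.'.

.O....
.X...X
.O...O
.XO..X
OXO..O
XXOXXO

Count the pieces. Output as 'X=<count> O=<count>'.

X=9 O=9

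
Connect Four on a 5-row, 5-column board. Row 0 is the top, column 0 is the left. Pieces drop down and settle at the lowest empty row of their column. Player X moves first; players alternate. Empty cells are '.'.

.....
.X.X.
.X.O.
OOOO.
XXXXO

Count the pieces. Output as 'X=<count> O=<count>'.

X=7 O=6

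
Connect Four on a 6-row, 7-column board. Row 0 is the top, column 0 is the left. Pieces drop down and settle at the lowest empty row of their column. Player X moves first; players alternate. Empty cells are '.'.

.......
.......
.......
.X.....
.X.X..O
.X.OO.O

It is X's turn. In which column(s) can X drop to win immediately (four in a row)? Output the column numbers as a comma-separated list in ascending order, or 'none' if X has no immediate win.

col 0: drop X → no win
col 1: drop X → WIN!
col 2: drop X → no win
col 3: drop X → no win
col 4: drop X → no win
col 5: drop X → no win
col 6: drop X → no win

Answer: 1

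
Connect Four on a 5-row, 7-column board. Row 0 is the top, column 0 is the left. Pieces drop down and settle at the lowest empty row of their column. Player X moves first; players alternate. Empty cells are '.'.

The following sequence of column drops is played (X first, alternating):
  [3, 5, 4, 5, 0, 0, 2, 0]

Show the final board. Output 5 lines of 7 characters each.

Move 1: X drops in col 3, lands at row 4
Move 2: O drops in col 5, lands at row 4
Move 3: X drops in col 4, lands at row 4
Move 4: O drops in col 5, lands at row 3
Move 5: X drops in col 0, lands at row 4
Move 6: O drops in col 0, lands at row 3
Move 7: X drops in col 2, lands at row 4
Move 8: O drops in col 0, lands at row 2

Answer: .......
.......
O......
O....O.
X.XXXO.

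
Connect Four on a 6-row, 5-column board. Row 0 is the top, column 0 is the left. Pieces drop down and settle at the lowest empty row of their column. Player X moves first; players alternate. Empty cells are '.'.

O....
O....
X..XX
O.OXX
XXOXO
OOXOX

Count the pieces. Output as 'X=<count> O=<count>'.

X=10 O=9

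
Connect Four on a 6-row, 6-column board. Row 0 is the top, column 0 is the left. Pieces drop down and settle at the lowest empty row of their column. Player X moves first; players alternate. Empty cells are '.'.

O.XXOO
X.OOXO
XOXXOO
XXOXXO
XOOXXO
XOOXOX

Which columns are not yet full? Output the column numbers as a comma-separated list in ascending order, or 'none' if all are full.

Answer: 1

Derivation:
col 0: top cell = 'O' → FULL
col 1: top cell = '.' → open
col 2: top cell = 'X' → FULL
col 3: top cell = 'X' → FULL
col 4: top cell = 'O' → FULL
col 5: top cell = 'O' → FULL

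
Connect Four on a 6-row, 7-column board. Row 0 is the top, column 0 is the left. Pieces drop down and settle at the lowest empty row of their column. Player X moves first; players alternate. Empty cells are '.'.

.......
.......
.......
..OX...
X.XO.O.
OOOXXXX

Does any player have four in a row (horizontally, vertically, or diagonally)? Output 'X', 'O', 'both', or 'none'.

X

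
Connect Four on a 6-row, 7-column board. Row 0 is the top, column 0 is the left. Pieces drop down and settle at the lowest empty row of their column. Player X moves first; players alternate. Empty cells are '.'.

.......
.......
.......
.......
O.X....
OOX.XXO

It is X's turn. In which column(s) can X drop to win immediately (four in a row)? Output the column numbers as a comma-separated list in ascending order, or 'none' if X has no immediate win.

Answer: 3

Derivation:
col 0: drop X → no win
col 1: drop X → no win
col 2: drop X → no win
col 3: drop X → WIN!
col 4: drop X → no win
col 5: drop X → no win
col 6: drop X → no win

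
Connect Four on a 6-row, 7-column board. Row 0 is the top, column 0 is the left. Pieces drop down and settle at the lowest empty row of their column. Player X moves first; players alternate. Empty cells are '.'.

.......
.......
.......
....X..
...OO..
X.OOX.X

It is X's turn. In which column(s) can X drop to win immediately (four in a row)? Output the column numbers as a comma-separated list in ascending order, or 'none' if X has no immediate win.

col 0: drop X → no win
col 1: drop X → no win
col 2: drop X → no win
col 3: drop X → no win
col 4: drop X → no win
col 5: drop X → no win
col 6: drop X → no win

Answer: none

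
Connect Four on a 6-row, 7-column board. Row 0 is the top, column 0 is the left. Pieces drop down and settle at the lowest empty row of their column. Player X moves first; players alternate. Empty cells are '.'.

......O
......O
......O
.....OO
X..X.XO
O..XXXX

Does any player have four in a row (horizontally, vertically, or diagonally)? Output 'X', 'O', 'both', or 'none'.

both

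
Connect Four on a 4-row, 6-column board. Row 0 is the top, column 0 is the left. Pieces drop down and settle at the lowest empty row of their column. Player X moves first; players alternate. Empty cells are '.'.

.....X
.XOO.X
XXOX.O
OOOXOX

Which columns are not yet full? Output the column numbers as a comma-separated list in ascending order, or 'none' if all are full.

Answer: 0,1,2,3,4

Derivation:
col 0: top cell = '.' → open
col 1: top cell = '.' → open
col 2: top cell = '.' → open
col 3: top cell = '.' → open
col 4: top cell = '.' → open
col 5: top cell = 'X' → FULL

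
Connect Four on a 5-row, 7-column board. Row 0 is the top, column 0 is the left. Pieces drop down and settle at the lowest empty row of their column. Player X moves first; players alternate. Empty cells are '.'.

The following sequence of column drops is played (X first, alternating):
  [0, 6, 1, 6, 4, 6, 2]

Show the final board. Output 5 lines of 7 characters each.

Move 1: X drops in col 0, lands at row 4
Move 2: O drops in col 6, lands at row 4
Move 3: X drops in col 1, lands at row 4
Move 4: O drops in col 6, lands at row 3
Move 5: X drops in col 4, lands at row 4
Move 6: O drops in col 6, lands at row 2
Move 7: X drops in col 2, lands at row 4

Answer: .......
.......
......O
......O
XXX.X.O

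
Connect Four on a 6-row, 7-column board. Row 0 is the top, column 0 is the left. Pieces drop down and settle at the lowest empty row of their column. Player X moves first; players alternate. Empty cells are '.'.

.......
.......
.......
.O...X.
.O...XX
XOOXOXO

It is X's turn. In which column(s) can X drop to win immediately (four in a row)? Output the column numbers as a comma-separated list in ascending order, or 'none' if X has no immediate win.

col 0: drop X → no win
col 1: drop X → no win
col 2: drop X → no win
col 3: drop X → no win
col 4: drop X → no win
col 5: drop X → WIN!
col 6: drop X → no win

Answer: 5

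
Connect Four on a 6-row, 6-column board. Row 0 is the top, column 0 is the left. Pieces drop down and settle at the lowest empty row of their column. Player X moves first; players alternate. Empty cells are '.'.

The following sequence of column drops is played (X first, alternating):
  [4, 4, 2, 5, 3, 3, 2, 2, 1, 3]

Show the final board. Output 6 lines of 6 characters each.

Move 1: X drops in col 4, lands at row 5
Move 2: O drops in col 4, lands at row 4
Move 3: X drops in col 2, lands at row 5
Move 4: O drops in col 5, lands at row 5
Move 5: X drops in col 3, lands at row 5
Move 6: O drops in col 3, lands at row 4
Move 7: X drops in col 2, lands at row 4
Move 8: O drops in col 2, lands at row 3
Move 9: X drops in col 1, lands at row 5
Move 10: O drops in col 3, lands at row 3

Answer: ......
......
......
..OO..
..XOO.
.XXXXO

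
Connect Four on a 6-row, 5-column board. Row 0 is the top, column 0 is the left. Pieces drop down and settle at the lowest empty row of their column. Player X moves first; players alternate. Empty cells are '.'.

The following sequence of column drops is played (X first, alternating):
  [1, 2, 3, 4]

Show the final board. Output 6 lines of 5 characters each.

Answer: .....
.....
.....
.....
.....
.XOXO

Derivation:
Move 1: X drops in col 1, lands at row 5
Move 2: O drops in col 2, lands at row 5
Move 3: X drops in col 3, lands at row 5
Move 4: O drops in col 4, lands at row 5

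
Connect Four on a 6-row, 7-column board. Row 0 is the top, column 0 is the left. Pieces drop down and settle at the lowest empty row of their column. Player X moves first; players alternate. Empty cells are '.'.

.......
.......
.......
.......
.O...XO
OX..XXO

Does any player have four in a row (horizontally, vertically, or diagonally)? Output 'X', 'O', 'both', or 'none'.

none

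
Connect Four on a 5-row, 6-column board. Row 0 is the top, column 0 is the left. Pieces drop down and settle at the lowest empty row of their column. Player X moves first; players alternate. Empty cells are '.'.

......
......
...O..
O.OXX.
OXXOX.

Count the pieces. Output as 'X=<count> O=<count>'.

X=5 O=5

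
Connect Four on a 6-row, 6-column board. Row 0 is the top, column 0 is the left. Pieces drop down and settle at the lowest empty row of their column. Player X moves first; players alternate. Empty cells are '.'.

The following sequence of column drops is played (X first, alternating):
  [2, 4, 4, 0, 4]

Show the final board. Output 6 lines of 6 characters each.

Move 1: X drops in col 2, lands at row 5
Move 2: O drops in col 4, lands at row 5
Move 3: X drops in col 4, lands at row 4
Move 4: O drops in col 0, lands at row 5
Move 5: X drops in col 4, lands at row 3

Answer: ......
......
......
....X.
....X.
O.X.O.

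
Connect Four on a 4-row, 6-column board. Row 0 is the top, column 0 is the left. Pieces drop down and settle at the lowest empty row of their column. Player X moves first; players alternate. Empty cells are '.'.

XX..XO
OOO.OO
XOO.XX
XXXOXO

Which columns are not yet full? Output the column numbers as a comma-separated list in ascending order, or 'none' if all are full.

col 0: top cell = 'X' → FULL
col 1: top cell = 'X' → FULL
col 2: top cell = '.' → open
col 3: top cell = '.' → open
col 4: top cell = 'X' → FULL
col 5: top cell = 'O' → FULL

Answer: 2,3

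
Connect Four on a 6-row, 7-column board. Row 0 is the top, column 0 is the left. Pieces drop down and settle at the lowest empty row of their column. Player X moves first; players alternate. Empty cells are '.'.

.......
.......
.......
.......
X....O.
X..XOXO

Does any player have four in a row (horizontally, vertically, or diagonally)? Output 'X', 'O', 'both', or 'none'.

none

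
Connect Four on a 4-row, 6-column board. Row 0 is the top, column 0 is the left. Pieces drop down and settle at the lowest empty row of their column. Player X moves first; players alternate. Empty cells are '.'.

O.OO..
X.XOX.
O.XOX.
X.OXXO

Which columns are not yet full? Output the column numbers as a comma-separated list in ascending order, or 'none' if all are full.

Answer: 1,4,5

Derivation:
col 0: top cell = 'O' → FULL
col 1: top cell = '.' → open
col 2: top cell = 'O' → FULL
col 3: top cell = 'O' → FULL
col 4: top cell = '.' → open
col 5: top cell = '.' → open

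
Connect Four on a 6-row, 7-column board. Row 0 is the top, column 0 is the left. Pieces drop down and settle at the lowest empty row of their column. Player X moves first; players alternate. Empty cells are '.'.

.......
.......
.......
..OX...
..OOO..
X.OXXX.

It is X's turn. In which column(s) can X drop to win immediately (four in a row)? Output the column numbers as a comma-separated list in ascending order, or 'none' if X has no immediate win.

col 0: drop X → no win
col 1: drop X → no win
col 2: drop X → no win
col 3: drop X → no win
col 4: drop X → no win
col 5: drop X → no win
col 6: drop X → WIN!

Answer: 6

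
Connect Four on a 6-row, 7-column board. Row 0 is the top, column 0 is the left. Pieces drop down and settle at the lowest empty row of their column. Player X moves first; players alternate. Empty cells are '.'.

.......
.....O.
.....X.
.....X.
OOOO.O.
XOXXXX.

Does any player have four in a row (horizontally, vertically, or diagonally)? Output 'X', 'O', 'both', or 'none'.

both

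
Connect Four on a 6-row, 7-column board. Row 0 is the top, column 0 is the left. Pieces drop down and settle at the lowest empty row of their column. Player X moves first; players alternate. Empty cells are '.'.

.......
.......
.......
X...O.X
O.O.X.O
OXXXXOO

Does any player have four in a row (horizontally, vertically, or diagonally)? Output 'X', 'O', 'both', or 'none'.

X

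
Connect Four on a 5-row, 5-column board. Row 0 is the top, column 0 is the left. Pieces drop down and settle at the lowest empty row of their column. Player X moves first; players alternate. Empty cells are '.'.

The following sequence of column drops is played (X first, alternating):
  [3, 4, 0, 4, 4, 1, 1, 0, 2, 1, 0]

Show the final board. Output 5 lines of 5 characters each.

Move 1: X drops in col 3, lands at row 4
Move 2: O drops in col 4, lands at row 4
Move 3: X drops in col 0, lands at row 4
Move 4: O drops in col 4, lands at row 3
Move 5: X drops in col 4, lands at row 2
Move 6: O drops in col 1, lands at row 4
Move 7: X drops in col 1, lands at row 3
Move 8: O drops in col 0, lands at row 3
Move 9: X drops in col 2, lands at row 4
Move 10: O drops in col 1, lands at row 2
Move 11: X drops in col 0, lands at row 2

Answer: .....
.....
XO..X
OX..O
XOXXO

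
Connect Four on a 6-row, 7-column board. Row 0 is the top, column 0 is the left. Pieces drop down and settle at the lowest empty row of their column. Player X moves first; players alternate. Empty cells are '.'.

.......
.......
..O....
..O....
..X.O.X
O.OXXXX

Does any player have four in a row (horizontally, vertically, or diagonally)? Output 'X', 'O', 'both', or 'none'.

X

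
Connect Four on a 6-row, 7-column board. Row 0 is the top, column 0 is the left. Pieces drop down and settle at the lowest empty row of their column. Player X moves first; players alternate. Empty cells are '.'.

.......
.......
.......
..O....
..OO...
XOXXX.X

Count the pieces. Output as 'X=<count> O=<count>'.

X=5 O=4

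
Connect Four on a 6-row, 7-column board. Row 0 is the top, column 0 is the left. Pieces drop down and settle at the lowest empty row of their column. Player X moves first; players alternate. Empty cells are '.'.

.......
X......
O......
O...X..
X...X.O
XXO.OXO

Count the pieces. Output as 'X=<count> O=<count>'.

X=7 O=6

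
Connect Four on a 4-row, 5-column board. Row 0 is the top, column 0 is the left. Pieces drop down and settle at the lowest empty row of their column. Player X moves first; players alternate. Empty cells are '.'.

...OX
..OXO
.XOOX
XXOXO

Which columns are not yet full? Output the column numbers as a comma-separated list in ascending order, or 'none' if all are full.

col 0: top cell = '.' → open
col 1: top cell = '.' → open
col 2: top cell = '.' → open
col 3: top cell = 'O' → FULL
col 4: top cell = 'X' → FULL

Answer: 0,1,2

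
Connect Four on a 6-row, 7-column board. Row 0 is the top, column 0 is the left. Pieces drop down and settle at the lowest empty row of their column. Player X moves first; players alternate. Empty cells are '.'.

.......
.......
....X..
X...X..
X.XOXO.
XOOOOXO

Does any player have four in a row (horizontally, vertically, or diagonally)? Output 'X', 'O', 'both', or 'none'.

O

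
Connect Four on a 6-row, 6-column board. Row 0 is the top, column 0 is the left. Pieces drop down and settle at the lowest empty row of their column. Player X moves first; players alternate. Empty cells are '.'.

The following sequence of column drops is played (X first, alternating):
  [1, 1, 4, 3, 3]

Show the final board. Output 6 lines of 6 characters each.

Move 1: X drops in col 1, lands at row 5
Move 2: O drops in col 1, lands at row 4
Move 3: X drops in col 4, lands at row 5
Move 4: O drops in col 3, lands at row 5
Move 5: X drops in col 3, lands at row 4

Answer: ......
......
......
......
.O.X..
.X.OX.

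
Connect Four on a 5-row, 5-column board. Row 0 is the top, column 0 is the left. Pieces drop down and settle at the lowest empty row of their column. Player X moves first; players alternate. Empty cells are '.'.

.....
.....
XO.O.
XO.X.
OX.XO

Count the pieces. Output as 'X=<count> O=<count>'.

X=5 O=5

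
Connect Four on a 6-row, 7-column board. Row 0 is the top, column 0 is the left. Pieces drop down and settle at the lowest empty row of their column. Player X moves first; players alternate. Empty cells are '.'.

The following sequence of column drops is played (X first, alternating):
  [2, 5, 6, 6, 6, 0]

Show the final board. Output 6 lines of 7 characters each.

Answer: .......
.......
.......
......X
......O
O.X..OX

Derivation:
Move 1: X drops in col 2, lands at row 5
Move 2: O drops in col 5, lands at row 5
Move 3: X drops in col 6, lands at row 5
Move 4: O drops in col 6, lands at row 4
Move 5: X drops in col 6, lands at row 3
Move 6: O drops in col 0, lands at row 5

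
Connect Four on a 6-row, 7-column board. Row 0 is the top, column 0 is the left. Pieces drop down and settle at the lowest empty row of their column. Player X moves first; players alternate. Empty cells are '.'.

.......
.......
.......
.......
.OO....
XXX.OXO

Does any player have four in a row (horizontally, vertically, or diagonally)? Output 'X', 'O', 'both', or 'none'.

none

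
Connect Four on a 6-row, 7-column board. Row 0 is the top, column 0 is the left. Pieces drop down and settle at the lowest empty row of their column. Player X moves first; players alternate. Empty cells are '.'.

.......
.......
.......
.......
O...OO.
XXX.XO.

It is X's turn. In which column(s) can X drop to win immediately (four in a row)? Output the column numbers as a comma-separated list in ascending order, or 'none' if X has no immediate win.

col 0: drop X → no win
col 1: drop X → no win
col 2: drop X → no win
col 3: drop X → WIN!
col 4: drop X → no win
col 5: drop X → no win
col 6: drop X → no win

Answer: 3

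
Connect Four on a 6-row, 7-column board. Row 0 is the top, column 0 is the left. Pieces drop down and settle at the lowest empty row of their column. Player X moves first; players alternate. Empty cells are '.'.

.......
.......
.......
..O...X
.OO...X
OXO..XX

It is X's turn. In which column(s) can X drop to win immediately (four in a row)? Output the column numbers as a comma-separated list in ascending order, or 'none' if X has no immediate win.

Answer: 6

Derivation:
col 0: drop X → no win
col 1: drop X → no win
col 2: drop X → no win
col 3: drop X → no win
col 4: drop X → no win
col 5: drop X → no win
col 6: drop X → WIN!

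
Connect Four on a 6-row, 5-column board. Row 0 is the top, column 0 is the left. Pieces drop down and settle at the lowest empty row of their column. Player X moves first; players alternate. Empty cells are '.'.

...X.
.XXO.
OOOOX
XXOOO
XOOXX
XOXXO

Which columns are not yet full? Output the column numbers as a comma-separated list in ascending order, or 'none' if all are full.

Answer: 0,1,2,4

Derivation:
col 0: top cell = '.' → open
col 1: top cell = '.' → open
col 2: top cell = '.' → open
col 3: top cell = 'X' → FULL
col 4: top cell = '.' → open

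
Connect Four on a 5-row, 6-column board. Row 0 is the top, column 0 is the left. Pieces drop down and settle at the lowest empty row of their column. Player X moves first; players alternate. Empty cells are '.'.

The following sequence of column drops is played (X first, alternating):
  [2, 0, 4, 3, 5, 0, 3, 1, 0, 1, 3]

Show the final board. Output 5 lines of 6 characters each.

Answer: ......
......
X..X..
OO.X..
OOXOXX

Derivation:
Move 1: X drops in col 2, lands at row 4
Move 2: O drops in col 0, lands at row 4
Move 3: X drops in col 4, lands at row 4
Move 4: O drops in col 3, lands at row 4
Move 5: X drops in col 5, lands at row 4
Move 6: O drops in col 0, lands at row 3
Move 7: X drops in col 3, lands at row 3
Move 8: O drops in col 1, lands at row 4
Move 9: X drops in col 0, lands at row 2
Move 10: O drops in col 1, lands at row 3
Move 11: X drops in col 3, lands at row 2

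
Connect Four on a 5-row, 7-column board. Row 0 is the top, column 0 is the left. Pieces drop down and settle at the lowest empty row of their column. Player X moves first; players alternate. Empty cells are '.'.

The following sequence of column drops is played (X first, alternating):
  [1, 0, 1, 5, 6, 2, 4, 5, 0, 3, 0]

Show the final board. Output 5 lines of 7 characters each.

Move 1: X drops in col 1, lands at row 4
Move 2: O drops in col 0, lands at row 4
Move 3: X drops in col 1, lands at row 3
Move 4: O drops in col 5, lands at row 4
Move 5: X drops in col 6, lands at row 4
Move 6: O drops in col 2, lands at row 4
Move 7: X drops in col 4, lands at row 4
Move 8: O drops in col 5, lands at row 3
Move 9: X drops in col 0, lands at row 3
Move 10: O drops in col 3, lands at row 4
Move 11: X drops in col 0, lands at row 2

Answer: .......
.......
X......
XX...O.
OXOOXOX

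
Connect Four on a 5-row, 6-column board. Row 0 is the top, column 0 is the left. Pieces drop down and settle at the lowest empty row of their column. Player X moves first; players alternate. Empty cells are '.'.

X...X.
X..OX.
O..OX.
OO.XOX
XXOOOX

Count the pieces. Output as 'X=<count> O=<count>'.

X=10 O=9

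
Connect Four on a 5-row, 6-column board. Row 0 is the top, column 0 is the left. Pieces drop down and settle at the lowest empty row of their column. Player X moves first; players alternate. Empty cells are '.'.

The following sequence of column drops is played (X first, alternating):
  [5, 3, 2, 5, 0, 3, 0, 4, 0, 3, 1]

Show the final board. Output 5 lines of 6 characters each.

Move 1: X drops in col 5, lands at row 4
Move 2: O drops in col 3, lands at row 4
Move 3: X drops in col 2, lands at row 4
Move 4: O drops in col 5, lands at row 3
Move 5: X drops in col 0, lands at row 4
Move 6: O drops in col 3, lands at row 3
Move 7: X drops in col 0, lands at row 3
Move 8: O drops in col 4, lands at row 4
Move 9: X drops in col 0, lands at row 2
Move 10: O drops in col 3, lands at row 2
Move 11: X drops in col 1, lands at row 4

Answer: ......
......
X..O..
X..O.O
XXXOOX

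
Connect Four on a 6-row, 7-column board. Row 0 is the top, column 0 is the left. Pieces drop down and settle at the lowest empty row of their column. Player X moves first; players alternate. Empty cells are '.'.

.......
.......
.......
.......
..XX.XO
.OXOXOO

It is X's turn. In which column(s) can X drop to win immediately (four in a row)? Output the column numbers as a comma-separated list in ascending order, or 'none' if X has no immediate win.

col 0: drop X → no win
col 1: drop X → no win
col 2: drop X → no win
col 3: drop X → no win
col 4: drop X → WIN!
col 5: drop X → no win
col 6: drop X → no win

Answer: 4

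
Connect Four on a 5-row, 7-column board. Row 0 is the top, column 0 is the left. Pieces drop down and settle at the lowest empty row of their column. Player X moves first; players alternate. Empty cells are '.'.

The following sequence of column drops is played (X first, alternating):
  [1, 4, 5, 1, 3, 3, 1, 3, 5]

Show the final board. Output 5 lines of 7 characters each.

Answer: .......
.......
.X.O...
.O.O.X.
.X.XOX.

Derivation:
Move 1: X drops in col 1, lands at row 4
Move 2: O drops in col 4, lands at row 4
Move 3: X drops in col 5, lands at row 4
Move 4: O drops in col 1, lands at row 3
Move 5: X drops in col 3, lands at row 4
Move 6: O drops in col 3, lands at row 3
Move 7: X drops in col 1, lands at row 2
Move 8: O drops in col 3, lands at row 2
Move 9: X drops in col 5, lands at row 3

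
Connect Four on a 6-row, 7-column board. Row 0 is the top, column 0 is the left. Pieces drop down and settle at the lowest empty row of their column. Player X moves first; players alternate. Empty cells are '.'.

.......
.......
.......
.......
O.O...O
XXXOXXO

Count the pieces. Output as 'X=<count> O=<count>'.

X=5 O=5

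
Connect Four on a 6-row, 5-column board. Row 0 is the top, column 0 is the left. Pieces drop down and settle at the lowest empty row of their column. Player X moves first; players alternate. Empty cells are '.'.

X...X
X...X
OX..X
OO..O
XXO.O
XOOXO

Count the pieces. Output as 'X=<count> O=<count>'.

X=10 O=9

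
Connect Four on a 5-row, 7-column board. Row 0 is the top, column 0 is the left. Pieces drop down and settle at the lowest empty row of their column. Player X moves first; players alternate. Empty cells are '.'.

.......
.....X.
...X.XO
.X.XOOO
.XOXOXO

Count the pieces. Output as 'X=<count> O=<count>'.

X=8 O=7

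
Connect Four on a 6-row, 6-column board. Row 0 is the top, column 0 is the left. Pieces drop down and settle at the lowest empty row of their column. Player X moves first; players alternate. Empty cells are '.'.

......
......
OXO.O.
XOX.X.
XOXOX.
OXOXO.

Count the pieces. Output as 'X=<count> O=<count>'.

X=9 O=9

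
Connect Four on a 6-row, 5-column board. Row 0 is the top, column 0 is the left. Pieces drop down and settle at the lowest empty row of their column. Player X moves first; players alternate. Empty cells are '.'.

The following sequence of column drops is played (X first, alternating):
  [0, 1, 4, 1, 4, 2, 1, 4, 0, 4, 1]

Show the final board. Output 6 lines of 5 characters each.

Move 1: X drops in col 0, lands at row 5
Move 2: O drops in col 1, lands at row 5
Move 3: X drops in col 4, lands at row 5
Move 4: O drops in col 1, lands at row 4
Move 5: X drops in col 4, lands at row 4
Move 6: O drops in col 2, lands at row 5
Move 7: X drops in col 1, lands at row 3
Move 8: O drops in col 4, lands at row 3
Move 9: X drops in col 0, lands at row 4
Move 10: O drops in col 4, lands at row 2
Move 11: X drops in col 1, lands at row 2

Answer: .....
.....
.X..O
.X..O
XO..X
XOO.X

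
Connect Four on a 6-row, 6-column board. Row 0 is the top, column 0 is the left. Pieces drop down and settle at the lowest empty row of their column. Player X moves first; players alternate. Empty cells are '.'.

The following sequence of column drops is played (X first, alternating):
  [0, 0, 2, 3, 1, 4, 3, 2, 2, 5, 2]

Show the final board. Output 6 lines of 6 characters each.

Move 1: X drops in col 0, lands at row 5
Move 2: O drops in col 0, lands at row 4
Move 3: X drops in col 2, lands at row 5
Move 4: O drops in col 3, lands at row 5
Move 5: X drops in col 1, lands at row 5
Move 6: O drops in col 4, lands at row 5
Move 7: X drops in col 3, lands at row 4
Move 8: O drops in col 2, lands at row 4
Move 9: X drops in col 2, lands at row 3
Move 10: O drops in col 5, lands at row 5
Move 11: X drops in col 2, lands at row 2

Answer: ......
......
..X...
..X...
O.OX..
XXXOOO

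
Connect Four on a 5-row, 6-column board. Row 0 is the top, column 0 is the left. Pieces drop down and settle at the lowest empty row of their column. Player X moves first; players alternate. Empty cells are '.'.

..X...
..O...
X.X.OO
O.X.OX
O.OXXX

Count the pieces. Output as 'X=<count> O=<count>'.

X=8 O=7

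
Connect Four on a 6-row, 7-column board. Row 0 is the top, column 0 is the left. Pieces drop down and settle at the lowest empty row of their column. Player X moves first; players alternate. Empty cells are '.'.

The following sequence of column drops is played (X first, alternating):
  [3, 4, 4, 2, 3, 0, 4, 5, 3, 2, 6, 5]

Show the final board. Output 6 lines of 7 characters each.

Answer: .......
.......
.......
...XX..
..OXXO.
O.OXOOX

Derivation:
Move 1: X drops in col 3, lands at row 5
Move 2: O drops in col 4, lands at row 5
Move 3: X drops in col 4, lands at row 4
Move 4: O drops in col 2, lands at row 5
Move 5: X drops in col 3, lands at row 4
Move 6: O drops in col 0, lands at row 5
Move 7: X drops in col 4, lands at row 3
Move 8: O drops in col 5, lands at row 5
Move 9: X drops in col 3, lands at row 3
Move 10: O drops in col 2, lands at row 4
Move 11: X drops in col 6, lands at row 5
Move 12: O drops in col 5, lands at row 4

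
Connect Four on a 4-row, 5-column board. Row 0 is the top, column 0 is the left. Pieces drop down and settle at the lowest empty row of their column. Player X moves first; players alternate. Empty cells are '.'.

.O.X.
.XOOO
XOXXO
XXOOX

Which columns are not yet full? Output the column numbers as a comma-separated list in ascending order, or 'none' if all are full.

col 0: top cell = '.' → open
col 1: top cell = 'O' → FULL
col 2: top cell = '.' → open
col 3: top cell = 'X' → FULL
col 4: top cell = '.' → open

Answer: 0,2,4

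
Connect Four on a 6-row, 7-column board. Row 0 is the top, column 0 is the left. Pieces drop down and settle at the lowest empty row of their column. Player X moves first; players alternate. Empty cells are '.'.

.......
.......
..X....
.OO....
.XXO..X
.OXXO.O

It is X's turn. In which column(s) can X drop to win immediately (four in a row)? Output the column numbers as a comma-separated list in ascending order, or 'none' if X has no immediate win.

col 0: drop X → no win
col 1: drop X → no win
col 2: drop X → no win
col 3: drop X → no win
col 4: drop X → no win
col 5: drop X → no win
col 6: drop X → no win

Answer: none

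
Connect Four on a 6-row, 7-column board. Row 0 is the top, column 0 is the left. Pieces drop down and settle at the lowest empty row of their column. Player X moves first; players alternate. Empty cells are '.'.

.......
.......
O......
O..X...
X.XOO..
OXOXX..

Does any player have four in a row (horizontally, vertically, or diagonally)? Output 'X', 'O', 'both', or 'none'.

none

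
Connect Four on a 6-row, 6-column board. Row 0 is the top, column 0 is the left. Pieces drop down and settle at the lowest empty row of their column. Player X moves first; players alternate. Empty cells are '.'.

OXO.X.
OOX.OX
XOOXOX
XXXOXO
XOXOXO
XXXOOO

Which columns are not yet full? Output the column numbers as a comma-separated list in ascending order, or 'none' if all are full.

Answer: 3,5

Derivation:
col 0: top cell = 'O' → FULL
col 1: top cell = 'X' → FULL
col 2: top cell = 'O' → FULL
col 3: top cell = '.' → open
col 4: top cell = 'X' → FULL
col 5: top cell = '.' → open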